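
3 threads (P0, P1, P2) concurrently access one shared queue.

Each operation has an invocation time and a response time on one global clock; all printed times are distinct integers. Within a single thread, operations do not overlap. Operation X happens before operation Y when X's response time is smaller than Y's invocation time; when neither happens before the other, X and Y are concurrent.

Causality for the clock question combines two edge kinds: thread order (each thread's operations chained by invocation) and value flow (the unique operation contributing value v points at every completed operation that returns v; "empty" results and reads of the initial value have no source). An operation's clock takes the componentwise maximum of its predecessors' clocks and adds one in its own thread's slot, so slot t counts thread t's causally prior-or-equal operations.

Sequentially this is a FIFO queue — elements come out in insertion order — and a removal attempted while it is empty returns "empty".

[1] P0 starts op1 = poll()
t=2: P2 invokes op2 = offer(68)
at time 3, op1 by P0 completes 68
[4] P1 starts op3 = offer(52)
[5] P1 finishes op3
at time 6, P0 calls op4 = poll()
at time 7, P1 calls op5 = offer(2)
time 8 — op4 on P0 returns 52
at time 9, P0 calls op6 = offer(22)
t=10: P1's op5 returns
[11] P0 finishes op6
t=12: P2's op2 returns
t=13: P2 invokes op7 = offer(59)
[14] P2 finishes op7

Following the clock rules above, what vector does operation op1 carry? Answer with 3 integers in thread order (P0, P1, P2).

invoked at 2, op2 has no predecessors; its own P2 bump gives (0, 0, 1)
invoked at 4, op3 has no predecessors; its own P1 bump gives (0, 1, 0)
from VC(op2)=(0, 0, 1), op7 (invoked 13) maxes components and bumps P2 → (0, 0, 2)
from VC(op3)=(0, 1, 0), op5 (invoked 7) maxes components and bumps P1 → (0, 2, 0)
from VC(op2)=(0, 0, 1), op1 (invoked 1) maxes components and bumps P0 → (1, 0, 1)
from VC(op1)=(1, 0, 1), VC(op3)=(0, 1, 0), op4 (invoked 6) maxes components and bumps P0 → (2, 1, 1)
from VC(op4)=(2, 1, 1), op6 (invoked 9) maxes components and bumps P0 → (3, 1, 1)
target: VC(op1) = (1, 0, 1)

(1, 0, 1)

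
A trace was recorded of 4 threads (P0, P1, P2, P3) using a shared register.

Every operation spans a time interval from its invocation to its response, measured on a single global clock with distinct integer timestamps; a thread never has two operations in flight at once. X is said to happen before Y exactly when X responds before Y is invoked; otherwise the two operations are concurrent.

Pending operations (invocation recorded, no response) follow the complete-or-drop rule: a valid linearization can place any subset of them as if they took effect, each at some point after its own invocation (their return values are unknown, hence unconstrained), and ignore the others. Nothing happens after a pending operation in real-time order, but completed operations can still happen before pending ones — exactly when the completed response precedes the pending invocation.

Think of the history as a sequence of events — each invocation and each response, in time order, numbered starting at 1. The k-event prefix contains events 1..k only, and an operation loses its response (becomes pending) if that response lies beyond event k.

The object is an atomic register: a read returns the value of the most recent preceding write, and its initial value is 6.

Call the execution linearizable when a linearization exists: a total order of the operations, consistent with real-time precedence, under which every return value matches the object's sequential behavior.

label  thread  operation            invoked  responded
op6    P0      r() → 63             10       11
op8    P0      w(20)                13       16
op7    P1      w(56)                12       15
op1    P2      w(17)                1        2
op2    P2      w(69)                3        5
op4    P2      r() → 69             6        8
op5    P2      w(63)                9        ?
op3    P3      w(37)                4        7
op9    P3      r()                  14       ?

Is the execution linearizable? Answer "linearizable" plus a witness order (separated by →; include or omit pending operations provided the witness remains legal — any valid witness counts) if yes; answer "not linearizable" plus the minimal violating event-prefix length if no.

step 1: op1 w(17) — value 17
step 2: op2 w(69) — value 69
step 3: op4 r() → 69 — value 69
step 4: op3 w(37) — value 37
step 5: op5 w(63) (pending, included) — value 63
step 6: op6 r() → 63 — value 63
step 7: op7 w(56) — value 56
step 8: op8 w(20) — value 20

linearizable — witness: op1 → op2 → op4 → op3 → op5 → op6 → op7 → op8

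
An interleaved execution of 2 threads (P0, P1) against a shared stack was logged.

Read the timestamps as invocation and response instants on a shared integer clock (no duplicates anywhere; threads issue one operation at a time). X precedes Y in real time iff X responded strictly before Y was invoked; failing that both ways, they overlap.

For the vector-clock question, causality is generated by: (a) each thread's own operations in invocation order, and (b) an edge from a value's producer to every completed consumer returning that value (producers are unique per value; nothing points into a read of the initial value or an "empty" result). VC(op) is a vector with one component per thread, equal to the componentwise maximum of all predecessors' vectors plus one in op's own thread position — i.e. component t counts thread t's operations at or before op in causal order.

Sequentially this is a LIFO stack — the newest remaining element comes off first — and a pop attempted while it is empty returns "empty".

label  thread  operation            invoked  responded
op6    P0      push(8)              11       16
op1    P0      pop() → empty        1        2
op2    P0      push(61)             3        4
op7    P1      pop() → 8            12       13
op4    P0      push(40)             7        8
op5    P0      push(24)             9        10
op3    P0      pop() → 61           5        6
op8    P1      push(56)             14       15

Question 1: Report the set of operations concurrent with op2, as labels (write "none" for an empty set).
concurrent with op2 ([3,4]): every op whose interval crosses 3..4
op1 [1,2]: before
op3 [5,6]: after
op4 [7,8]: after
op5 [9,10]: after
op6 [11,16]: after
op7 [12,13]: after
op8 [14,15]: after

none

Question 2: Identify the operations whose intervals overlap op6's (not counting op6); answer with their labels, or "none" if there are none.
op6 spans [11,16]; an op avoiding the whole window 11..16 is ordered, any other is concurrent
op1 [1,2]: before
op2 [3,4]: before
op3 [5,6]: before
op4 [7,8]: before
op5 [9,10]: before
op7 [12,13]: concurrent
op8 [14,15]: concurrent

op7, op8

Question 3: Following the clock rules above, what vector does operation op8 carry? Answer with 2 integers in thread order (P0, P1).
root op op1, invoked 1: fresh clock plus P0's own tick → (1, 0)
op2, invoked 3, takes VC(op1)=(1, 0) under max, adds 1 for P0 → (2, 0)
op3, invoked 5, takes VC(op2)=(2, 0) under max, adds 1 for P0 → (3, 0)
op4, invoked 7, takes VC(op3)=(3, 0) under max, adds 1 for P0 → (4, 0)
op5, invoked 9, takes VC(op4)=(4, 0) under max, adds 1 for P0 → (5, 0)
op6, invoked 11, takes VC(op5)=(5, 0) under max, adds 1 for P0 → (6, 0)
op7, invoked 12, takes VC(op6)=(6, 0) under max, adds 1 for P1 → (6, 1)
op8, invoked 14, takes VC(op7)=(6, 1) under max, adds 1 for P1 → (6, 2)
target: VC(op8) = (6, 2)

(6, 2)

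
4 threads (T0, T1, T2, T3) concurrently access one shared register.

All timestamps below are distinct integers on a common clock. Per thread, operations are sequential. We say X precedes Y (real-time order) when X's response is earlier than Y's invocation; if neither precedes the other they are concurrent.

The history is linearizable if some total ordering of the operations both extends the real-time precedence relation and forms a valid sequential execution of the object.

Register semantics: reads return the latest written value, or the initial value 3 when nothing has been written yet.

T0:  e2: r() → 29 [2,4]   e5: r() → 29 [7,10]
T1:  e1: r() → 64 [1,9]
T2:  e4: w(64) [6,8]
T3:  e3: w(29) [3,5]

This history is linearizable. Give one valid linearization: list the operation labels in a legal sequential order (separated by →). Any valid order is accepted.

1. e3 w(29), leaving value 29
2. e2 r() → 29, leaving value 29
3. e5 r() → 29, leaving value 29
4. e4 w(64), leaving value 64
5. e1 r() → 64, leaving value 64

e3 → e2 → e5 → e4 → e1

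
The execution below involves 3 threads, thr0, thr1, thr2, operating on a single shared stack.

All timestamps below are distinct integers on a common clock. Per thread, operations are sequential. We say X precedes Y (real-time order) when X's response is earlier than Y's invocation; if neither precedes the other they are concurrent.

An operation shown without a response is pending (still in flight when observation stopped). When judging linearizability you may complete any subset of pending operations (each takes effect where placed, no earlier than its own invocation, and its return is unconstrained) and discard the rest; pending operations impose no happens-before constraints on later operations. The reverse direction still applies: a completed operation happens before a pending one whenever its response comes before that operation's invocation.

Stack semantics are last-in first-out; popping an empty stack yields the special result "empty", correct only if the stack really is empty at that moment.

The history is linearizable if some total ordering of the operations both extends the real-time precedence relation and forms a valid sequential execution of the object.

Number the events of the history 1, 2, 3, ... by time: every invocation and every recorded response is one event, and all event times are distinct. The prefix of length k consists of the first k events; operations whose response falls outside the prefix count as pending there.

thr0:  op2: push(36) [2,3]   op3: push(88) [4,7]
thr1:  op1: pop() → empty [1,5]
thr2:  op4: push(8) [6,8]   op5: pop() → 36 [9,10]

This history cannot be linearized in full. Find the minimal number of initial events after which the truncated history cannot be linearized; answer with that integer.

events 1..9 are linearizable; a witness order is op1, op2, op3, op4:
1. op1 pop() → empty, leaving stack <>
2. op2 push(36), leaving stack <36>
3. op3 push(88), leaving stack <36,88>
4. op4 push(8), leaving stack <36,88,8>
with event 10 included (op5 responding at time 10), all real-time-consistent orders fail
one such order, op1, op2, op3, op4, op5, breaks at step 5 where op5 pop() → 36 is illegal
one such order, op1, op2, op4, op3, op5, breaks at step 5 where op5 pop() → 36 is illegal

10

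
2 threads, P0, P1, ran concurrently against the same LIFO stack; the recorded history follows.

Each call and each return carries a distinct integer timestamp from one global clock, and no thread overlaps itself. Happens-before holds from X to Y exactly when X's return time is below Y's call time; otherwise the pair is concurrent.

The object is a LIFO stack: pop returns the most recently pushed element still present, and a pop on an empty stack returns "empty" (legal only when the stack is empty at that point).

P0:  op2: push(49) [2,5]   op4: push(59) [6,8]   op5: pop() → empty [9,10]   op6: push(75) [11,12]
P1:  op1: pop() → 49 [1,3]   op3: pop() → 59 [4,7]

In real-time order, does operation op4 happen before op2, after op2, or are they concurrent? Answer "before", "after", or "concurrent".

op4 spans [6,8], op2 spans [2,5]
resp(op2)=5 < inv(op4)=6

after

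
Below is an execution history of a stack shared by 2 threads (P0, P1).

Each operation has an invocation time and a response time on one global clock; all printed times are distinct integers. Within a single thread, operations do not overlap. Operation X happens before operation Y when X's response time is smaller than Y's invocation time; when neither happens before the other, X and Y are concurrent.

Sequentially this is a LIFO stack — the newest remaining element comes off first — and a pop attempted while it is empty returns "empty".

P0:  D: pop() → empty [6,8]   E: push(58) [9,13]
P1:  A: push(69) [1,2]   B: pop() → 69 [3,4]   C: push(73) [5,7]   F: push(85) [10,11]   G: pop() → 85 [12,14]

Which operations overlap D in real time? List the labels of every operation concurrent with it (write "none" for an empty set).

overlap test against D [6,8]: concurrent iff the interval meets 6..8
A [1,2]: before
B [3,4]: before
C [5,7]: concurrent
E [9,13]: after
F [10,11]: after
G [12,14]: after

C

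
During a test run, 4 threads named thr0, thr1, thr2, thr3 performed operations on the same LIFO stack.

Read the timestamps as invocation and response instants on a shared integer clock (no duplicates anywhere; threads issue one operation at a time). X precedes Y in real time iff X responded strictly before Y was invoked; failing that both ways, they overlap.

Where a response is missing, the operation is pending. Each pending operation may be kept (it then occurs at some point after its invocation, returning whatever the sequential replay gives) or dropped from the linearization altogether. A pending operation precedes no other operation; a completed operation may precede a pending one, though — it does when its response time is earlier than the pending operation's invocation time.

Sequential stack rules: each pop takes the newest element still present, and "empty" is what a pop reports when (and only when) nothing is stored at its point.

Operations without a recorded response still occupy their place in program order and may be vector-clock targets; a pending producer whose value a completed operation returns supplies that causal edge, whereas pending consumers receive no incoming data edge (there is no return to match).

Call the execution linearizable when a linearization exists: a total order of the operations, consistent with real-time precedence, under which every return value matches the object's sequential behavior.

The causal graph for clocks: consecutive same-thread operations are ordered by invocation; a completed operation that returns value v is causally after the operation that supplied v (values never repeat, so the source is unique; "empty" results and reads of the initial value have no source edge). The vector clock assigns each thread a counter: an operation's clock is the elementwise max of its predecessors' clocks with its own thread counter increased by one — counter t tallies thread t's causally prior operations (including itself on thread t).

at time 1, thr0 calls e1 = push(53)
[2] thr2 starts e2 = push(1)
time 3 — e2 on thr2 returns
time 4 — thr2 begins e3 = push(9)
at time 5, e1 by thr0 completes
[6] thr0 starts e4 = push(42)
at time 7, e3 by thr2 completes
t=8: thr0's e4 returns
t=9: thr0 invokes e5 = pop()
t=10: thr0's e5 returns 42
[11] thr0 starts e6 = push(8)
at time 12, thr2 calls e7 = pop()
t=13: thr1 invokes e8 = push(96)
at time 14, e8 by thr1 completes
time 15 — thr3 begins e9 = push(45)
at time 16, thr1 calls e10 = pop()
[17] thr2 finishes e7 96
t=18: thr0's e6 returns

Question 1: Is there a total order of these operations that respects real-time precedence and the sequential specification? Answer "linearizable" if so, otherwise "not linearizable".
a witness: e1, e2, e3, e4, e5, e6, e8, e7
1. e1 push(53), leaving stack <53>
2. e2 push(1), leaving stack <53,1>
3. e3 push(9), leaving stack <53,1,9>
4. e4 push(42), leaving stack <53,1,9,42>
5. e5 pop() → 42, leaving stack <53,1,9>
6. e6 push(8), leaving stack <53,1,9,8>
7. e8 push(96), leaving stack <53,1,9,8,96>
8. e7 pop() → 96, leaving stack <53,1,9,8>

linearizable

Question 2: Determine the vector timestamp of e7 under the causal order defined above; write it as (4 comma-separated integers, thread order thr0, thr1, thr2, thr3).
e9 (invocation 15): nothing precedes it; thr3's component alone gives (0, 0, 0, 1)
e2 (invocation 2): nothing precedes it; thr2's component alone gives (0, 0, 1, 0)
e8 (invocation 13): nothing precedes it; thr1's component alone gives (0, 1, 0, 0)
e1 (invocation 1): nothing precedes it; thr0's component alone gives (1, 0, 0, 0)
e3, invoked 4, takes VC(e2)=(0, 0, 1, 0) under max, adds 1 for thr2 → (0, 0, 2, 0)
e10, invoked 16, takes VC(e8)=(0, 1, 0, 0) under max, adds 1 for thr1 → (0, 2, 0, 0)
e4, invoked 6, takes VC(e1)=(1, 0, 0, 0) under max, adds 1 for thr0 → (2, 0, 0, 0)
e5, invoked 9, takes VC(e4)=(2, 0, 0, 0) under max, adds 1 for thr0 → (3, 0, 0, 0)
e7, invoked 12, takes VC(e3)=(0, 0, 2, 0), VC(e8)=(0, 1, 0, 0) under max, adds 1 for thr2 → (0, 1, 3, 0)
e6, invoked 11, takes VC(e5)=(3, 0, 0, 0) under max, adds 1 for thr0 → (4, 0, 0, 0)
target: VC(e7) = (0, 1, 3, 0)

(0, 1, 3, 0)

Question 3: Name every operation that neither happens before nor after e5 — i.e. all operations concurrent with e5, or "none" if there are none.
overlap test against e5 [9,10]: concurrent iff the interval meets 9..10
e1 [1,5]: before
e2 [2,3]: before
e3 [4,7]: before
e4 [6,8]: before
e6 [11,18]: after
e7 [12,17]: after
e8 [13,14]: after
e9 [15,…): after
e10 [16,…): after

none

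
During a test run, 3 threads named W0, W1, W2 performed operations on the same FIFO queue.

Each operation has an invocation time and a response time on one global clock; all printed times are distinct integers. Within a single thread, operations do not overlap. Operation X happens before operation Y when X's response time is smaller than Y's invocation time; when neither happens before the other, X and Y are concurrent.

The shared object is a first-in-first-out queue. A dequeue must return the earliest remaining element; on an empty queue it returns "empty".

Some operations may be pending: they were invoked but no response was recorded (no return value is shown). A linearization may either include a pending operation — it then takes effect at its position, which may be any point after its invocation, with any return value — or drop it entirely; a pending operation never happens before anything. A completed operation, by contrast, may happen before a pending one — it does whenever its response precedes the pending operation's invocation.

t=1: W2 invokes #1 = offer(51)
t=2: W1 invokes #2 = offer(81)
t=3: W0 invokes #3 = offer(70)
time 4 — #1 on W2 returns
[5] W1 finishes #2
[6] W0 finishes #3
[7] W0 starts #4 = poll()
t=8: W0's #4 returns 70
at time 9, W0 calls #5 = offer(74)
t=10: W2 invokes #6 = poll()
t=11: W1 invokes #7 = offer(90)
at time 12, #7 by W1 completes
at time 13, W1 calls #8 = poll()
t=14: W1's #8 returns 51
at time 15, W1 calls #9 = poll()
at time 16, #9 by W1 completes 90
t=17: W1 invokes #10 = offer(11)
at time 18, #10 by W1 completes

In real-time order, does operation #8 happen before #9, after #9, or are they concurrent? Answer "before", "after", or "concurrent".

before

#8 spans [13,14], #9 spans [15,16]
resp(#8)=14 < inv(#9)=15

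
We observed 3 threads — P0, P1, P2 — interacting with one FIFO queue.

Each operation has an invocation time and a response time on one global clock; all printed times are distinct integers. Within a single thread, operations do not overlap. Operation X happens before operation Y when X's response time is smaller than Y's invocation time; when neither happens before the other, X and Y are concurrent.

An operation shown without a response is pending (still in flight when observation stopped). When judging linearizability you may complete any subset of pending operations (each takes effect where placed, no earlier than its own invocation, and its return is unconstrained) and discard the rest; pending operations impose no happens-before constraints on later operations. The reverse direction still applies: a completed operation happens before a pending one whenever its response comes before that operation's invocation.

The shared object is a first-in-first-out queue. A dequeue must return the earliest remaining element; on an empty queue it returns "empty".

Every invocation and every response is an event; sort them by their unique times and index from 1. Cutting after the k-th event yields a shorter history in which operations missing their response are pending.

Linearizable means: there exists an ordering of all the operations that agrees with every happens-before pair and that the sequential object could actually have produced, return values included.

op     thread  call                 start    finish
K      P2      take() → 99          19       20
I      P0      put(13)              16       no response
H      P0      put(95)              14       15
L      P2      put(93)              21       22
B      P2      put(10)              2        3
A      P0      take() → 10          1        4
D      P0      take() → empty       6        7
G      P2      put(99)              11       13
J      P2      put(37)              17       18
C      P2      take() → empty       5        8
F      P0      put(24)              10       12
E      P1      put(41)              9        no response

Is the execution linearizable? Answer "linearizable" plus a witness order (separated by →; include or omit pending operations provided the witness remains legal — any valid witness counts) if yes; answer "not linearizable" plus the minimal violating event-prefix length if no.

step 1: B put(10) — queue <10>
step 2: A take() → 10 — queue <>
step 3: C take() → empty — queue <>
step 4: D take() → empty — queue <>
step 5: G put(99) — queue <99>
step 6: E put(41) (pending, included) — queue <99,41>
step 7: F put(24) — queue <99,41,24>
step 8: H put(95) — queue <99,41,24,95>
step 9: I put(13) (pending, included) — queue <99,41,24,95,13>
step 10: J put(37) — queue <99,41,24,95,13,37>
step 11: K take() → 99 — queue <41,24,95,13,37>
step 12: L put(93) — queue <41,24,95,13,37,93>

linearizable — witness: B → A → C → D → G → E → F → H → I → J → K → L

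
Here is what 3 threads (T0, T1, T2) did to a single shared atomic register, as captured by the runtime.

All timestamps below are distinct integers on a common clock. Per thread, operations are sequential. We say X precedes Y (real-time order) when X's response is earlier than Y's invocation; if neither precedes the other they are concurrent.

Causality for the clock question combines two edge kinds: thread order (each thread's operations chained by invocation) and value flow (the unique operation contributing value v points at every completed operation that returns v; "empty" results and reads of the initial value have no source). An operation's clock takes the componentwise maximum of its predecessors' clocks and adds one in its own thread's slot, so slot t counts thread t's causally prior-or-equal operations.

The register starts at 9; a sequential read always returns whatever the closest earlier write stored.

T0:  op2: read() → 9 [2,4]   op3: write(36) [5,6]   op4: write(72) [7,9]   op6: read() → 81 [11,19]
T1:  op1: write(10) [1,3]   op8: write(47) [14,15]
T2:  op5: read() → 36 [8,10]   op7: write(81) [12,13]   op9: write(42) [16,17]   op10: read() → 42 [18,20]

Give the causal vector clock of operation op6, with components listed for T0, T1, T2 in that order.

op1 (invocation 1): nothing precedes it; T1's component alone gives (0, 1, 0)
op2 (invocation 2): nothing precedes it; T0's component alone gives (1, 0, 0)
VC(op8, invoked at 14): max of VC(op1)=(0, 1, 0), then +1 on thread T1 → (0, 2, 0)
VC(op3, invoked at 5): max of VC(op2)=(1, 0, 0), then +1 on thread T0 → (2, 0, 0)
VC(op5, invoked at 8): max of VC(op3)=(2, 0, 0), then +1 on thread T2 → (2, 0, 1)
VC(op4, invoked at 7): max of VC(op3)=(2, 0, 0), then +1 on thread T0 → (3, 0, 0)
VC(op7, invoked at 12): max of VC(op5)=(2, 0, 1), then +1 on thread T2 → (2, 0, 2)
VC(op9, invoked at 16): max of VC(op7)=(2, 0, 2), then +1 on thread T2 → (2, 0, 3)
VC(op10, invoked at 18): max of VC(op9)=(2, 0, 3), then +1 on thread T2 → (2, 0, 4)
VC(op6, invoked at 11): max of VC(op4)=(3, 0, 0), VC(op7)=(2, 0, 2), then +1 on thread T0 → (4, 0, 2)
target: VC(op6) = (4, 0, 2)

(4, 0, 2)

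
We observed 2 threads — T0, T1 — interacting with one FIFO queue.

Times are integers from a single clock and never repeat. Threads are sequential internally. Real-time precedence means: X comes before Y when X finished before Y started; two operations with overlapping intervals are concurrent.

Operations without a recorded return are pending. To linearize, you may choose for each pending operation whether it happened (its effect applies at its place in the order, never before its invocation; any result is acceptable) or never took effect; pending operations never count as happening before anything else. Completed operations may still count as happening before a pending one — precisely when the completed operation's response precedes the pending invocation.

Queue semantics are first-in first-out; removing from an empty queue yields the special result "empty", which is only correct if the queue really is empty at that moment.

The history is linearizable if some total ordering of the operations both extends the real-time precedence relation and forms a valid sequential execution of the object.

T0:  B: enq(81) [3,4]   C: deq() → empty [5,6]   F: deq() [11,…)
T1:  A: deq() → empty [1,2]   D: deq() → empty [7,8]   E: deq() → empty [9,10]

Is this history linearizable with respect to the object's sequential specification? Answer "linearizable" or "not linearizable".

already the first 6 events (up to C's response at time 6) admit no linearization; the first 5 still do
the completed operations (3 total) allow one real-time order; the FIFO queue replay rejects it
for example A, B, C fails at step 3: C deq() → empty is not legal there

not linearizable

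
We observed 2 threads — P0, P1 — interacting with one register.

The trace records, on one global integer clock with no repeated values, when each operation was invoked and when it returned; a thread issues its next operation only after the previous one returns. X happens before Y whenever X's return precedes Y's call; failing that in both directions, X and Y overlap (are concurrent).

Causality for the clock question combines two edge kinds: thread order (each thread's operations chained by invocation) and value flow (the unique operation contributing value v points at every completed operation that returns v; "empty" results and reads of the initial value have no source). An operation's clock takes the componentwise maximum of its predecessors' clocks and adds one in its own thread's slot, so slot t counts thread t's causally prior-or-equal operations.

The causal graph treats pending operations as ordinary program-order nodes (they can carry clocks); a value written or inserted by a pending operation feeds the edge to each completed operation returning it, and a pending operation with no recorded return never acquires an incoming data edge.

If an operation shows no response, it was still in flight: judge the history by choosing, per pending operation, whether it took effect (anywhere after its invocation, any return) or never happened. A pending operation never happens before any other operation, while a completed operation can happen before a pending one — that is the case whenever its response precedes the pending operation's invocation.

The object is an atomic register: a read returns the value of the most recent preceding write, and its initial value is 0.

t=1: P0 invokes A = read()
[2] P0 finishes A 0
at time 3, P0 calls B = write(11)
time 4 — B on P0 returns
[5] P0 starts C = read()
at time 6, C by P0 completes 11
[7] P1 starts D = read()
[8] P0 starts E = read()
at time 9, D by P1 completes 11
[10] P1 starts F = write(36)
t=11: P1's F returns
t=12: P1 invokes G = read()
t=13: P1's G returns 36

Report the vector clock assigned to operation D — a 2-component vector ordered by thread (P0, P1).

A (invocation 1): nothing precedes it; P0's component alone gives (1, 0)
VC(B, invoked at 3): max of VC(A)=(1, 0), then +1 on thread P0 → (2, 0)
VC(D, invoked at 7): max of VC(B)=(2, 0), then +1 on thread P1 → (2, 1)
VC(C, invoked at 5): max of VC(B)=(2, 0), then +1 on thread P0 → (3, 0)
VC(F, invoked at 10): max of VC(D)=(2, 1), then +1 on thread P1 → (2, 2)
VC(E, invoked at 8): max of VC(C)=(3, 0), then +1 on thread P0 → (4, 0)
VC(G, invoked at 12): max of VC(F)=(2, 2), then +1 on thread P1 → (2, 3)
target: VC(D) = (2, 1)

(2, 1)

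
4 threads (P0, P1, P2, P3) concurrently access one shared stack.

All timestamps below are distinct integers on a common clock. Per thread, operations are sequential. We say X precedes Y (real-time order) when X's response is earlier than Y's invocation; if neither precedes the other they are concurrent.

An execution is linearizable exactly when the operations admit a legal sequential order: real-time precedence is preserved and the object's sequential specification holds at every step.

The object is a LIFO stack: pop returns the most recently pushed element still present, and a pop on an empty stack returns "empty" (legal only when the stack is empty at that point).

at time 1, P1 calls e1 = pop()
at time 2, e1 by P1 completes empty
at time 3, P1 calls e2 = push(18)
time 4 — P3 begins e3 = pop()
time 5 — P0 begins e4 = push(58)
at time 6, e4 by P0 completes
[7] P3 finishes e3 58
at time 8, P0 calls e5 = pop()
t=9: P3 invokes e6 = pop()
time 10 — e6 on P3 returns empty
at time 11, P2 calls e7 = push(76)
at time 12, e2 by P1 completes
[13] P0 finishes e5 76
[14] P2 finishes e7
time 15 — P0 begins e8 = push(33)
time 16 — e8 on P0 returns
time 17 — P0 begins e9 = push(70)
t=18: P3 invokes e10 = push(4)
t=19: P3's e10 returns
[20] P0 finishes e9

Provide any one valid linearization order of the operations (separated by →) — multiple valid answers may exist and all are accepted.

after step 1 (e1 pop() → empty): stack <>
after step 2 (e4 push(58)): stack <58>
after step 3 (e3 pop() → 58): stack <>
after step 4 (e6 pop() → empty): stack <>
after step 5 (e2 push(18)): stack <18>
after step 6 (e7 push(76)): stack <18,76>
after step 7 (e5 pop() → 76): stack <18>
after step 8 (e8 push(33)): stack <18,33>
after step 9 (e9 push(70)): stack <18,33,70>
after step 10 (e10 push(4)): stack <18,33,70,4>

e1 → e4 → e3 → e6 → e2 → e7 → e5 → e8 → e9 → e10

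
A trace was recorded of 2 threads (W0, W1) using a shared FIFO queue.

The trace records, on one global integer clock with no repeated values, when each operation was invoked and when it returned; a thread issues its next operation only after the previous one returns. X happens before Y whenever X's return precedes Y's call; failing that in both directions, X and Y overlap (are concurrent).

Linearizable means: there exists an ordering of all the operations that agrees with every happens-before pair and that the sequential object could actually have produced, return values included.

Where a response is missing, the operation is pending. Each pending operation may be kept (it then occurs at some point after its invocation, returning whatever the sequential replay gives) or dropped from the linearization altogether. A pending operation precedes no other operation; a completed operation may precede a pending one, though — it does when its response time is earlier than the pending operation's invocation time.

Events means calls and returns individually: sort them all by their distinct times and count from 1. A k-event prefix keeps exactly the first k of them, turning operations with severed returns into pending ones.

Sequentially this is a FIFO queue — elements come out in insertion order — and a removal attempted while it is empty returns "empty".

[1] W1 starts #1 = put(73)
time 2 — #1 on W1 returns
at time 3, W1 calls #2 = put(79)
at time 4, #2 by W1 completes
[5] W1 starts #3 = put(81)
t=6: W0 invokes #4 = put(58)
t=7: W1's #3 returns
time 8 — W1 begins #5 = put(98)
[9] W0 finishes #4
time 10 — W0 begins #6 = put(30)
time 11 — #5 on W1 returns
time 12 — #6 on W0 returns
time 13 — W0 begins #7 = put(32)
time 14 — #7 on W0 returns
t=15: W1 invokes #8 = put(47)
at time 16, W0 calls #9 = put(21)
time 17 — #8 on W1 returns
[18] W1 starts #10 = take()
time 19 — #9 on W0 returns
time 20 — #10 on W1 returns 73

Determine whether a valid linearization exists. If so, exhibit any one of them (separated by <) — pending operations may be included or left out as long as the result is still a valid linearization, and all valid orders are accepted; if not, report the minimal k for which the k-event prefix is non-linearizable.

linearizable — witness: #1 < #2 < #3 < #4 < #5 < #6 < #7 < #8 < #9 < #10

step 1: #1 put(73) — queue <73>
step 2: #2 put(79) — queue <73,79>
step 3: #3 put(81) — queue <73,79,81>
step 4: #4 put(58) — queue <73,79,81,58>
step 5: #5 put(98) — queue <73,79,81,58,98>
step 6: #6 put(30) — queue <73,79,81,58,98,30>
step 7: #7 put(32) — queue <73,79,81,58,98,30,32>
step 8: #8 put(47) — queue <73,79,81,58,98,30,32,47>
step 9: #9 put(21) — queue <73,79,81,58,98,30,32,47,21>
step 10: #10 take() → 73 — queue <79,81,58,98,30,32,47,21>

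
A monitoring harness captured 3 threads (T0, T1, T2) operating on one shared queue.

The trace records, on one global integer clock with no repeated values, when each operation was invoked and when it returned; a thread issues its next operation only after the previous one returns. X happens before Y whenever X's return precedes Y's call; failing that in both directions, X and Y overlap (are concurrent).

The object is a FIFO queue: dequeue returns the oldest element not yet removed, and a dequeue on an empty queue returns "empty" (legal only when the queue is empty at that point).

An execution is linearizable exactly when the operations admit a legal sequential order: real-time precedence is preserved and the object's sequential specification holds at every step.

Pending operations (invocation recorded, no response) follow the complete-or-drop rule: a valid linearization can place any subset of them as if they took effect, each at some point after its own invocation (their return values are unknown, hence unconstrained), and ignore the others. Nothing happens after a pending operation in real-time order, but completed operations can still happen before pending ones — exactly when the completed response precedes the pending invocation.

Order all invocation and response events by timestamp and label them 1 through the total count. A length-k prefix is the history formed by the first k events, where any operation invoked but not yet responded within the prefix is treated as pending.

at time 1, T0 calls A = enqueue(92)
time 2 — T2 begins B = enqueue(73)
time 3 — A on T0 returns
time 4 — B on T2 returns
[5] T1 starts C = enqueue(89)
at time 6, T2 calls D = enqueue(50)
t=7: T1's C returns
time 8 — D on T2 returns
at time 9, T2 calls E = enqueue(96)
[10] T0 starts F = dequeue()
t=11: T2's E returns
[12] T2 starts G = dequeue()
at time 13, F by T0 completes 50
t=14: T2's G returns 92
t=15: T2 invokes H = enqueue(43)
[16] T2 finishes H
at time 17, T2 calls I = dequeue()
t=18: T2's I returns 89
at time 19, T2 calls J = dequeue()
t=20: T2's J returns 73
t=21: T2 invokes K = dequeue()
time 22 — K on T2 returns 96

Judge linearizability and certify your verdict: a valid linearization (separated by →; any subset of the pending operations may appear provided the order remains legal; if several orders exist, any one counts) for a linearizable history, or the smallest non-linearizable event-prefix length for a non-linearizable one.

not linearizable — minimal violating prefix: 13 events

cut after 12 events: linearizable; cut after 13 events (F responds, time 13): not linearizable
every one of the 8 real-time-consistent orders over 6 completed queue ops fails the sequential spec
completion choices over the 1 pending operation (G) were checked; none helps
one such order, A, B, C, D, E, F (pending dropped), breaks at step 6 where F dequeue() → 50 is illegal
one such order, A, B, C, D, F, E (pending dropped), breaks at step 5 where F dequeue() → 50 is illegal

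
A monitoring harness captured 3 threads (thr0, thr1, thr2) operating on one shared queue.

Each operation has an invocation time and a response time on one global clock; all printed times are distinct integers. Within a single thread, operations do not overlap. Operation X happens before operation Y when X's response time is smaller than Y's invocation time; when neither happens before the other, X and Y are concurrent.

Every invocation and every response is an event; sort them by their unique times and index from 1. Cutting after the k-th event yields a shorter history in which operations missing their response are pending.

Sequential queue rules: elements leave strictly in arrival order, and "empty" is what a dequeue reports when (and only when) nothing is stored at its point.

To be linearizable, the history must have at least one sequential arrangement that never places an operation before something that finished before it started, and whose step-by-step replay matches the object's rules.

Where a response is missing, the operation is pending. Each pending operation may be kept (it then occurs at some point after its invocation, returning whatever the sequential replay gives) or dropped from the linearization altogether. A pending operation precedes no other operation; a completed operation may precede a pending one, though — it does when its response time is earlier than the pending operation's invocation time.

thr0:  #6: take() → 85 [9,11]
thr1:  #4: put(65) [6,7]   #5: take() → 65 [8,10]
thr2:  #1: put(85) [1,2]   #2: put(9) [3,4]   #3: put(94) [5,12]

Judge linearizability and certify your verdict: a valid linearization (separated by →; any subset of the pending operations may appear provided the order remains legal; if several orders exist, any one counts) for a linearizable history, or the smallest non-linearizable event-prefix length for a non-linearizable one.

not linearizable — minimal violating prefix: 10 events

events 1..9 are fine; event 10 — the response of #5 at time 10 — makes the prefix non-linearizable
exhaustive check: the 4 completed queue ops admit one real-time order; illegal
include/drop combinations of the 2 pending operations (#3, #6) were all tried; none helps
e.g. #1, #2, #4, #5 (pending dropped): illegal at step 4, since #5 take() → 65 cannot apply there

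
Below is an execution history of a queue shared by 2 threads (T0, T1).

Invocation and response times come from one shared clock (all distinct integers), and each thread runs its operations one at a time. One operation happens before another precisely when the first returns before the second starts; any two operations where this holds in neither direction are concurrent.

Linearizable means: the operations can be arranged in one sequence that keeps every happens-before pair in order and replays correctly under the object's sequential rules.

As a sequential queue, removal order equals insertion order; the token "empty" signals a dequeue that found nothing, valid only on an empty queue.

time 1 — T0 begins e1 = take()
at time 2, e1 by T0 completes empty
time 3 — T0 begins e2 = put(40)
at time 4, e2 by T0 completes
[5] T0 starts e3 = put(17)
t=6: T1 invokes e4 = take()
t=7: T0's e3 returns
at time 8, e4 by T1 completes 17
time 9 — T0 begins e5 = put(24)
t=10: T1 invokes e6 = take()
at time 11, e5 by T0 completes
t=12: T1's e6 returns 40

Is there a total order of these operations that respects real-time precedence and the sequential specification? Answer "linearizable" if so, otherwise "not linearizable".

through event 7 a valid linearization exists; event 8 (e4 responding at time 8) ends that
every one of the 2 real-time-consistent orders over 4 completed queue ops fails the sequential spec
sample order e1, e2, e3, e4 stalls at step 4 — e4 take() → 17 has no legal effect
sample order e1, e2, e4, e3 stalls at step 3 — e4 take() → 17 has no legal effect

not linearizable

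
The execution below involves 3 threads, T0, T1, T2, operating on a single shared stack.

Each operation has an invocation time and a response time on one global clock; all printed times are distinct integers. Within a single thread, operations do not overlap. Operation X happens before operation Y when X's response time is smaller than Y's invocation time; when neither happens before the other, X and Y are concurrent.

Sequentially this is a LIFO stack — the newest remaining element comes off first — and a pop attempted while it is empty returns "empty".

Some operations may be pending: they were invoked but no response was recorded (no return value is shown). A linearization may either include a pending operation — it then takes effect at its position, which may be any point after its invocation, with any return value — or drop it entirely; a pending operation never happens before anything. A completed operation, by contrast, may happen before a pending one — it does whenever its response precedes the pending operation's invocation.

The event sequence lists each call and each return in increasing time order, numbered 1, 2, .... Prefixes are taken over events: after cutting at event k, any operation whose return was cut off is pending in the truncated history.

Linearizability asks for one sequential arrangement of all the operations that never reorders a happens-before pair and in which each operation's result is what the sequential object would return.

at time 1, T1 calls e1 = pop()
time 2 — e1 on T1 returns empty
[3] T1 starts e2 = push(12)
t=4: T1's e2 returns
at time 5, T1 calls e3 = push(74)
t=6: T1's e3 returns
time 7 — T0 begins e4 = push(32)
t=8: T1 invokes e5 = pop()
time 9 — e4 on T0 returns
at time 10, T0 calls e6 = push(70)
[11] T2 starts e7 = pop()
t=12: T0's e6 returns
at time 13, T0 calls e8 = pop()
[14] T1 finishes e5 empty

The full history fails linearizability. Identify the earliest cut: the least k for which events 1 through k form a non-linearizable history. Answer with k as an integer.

a valid linearization of events 1..13 exists, for instance e1, e2, e3, e4, e5, e6:
1. e1 pop() → empty, leaving stack <>
2. e2 push(12), leaving stack <12>
3. e3 push(74), leaving stack <12,74>
4. e4 push(32), leaving stack <12,74,32>
5. e5 pop() (pending, included), leaving stack <12,74>
6. e6 push(70), leaving stack <12,74,70>
with event 14 included (e5 responding at time 14), all real-time-consistent orders fail
including or dropping the 2 pending operations (e7, e8) in any combination fails
e.g. e1, e2, e3, e4, e5, e6 (pending dropped): illegal at step 5, since e5 pop() → empty cannot apply there
e.g. e1, e2, e3, e4, e6, e5 (pending dropped): illegal at step 6, since e5 pop() → empty cannot apply there

14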